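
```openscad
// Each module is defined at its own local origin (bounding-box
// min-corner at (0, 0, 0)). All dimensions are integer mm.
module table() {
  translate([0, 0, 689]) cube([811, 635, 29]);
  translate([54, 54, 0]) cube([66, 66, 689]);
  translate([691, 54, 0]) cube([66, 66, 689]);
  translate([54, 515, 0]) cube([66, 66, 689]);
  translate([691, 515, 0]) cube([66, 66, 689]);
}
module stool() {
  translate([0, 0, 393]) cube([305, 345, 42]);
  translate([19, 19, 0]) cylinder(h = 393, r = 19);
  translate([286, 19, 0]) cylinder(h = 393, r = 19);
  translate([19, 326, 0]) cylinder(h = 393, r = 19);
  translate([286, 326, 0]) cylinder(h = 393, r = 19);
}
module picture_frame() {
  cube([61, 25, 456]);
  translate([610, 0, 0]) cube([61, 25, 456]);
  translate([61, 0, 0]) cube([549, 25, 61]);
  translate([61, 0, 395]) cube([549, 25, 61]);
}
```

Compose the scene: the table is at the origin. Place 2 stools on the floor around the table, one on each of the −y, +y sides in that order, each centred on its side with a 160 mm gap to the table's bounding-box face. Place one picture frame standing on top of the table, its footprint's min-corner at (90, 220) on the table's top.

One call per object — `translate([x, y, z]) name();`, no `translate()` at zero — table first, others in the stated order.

table();
translate([253, -505, 0]) stool();
translate([253, 795, 0]) stool();
translate([90, 220, 718]) picture_frame();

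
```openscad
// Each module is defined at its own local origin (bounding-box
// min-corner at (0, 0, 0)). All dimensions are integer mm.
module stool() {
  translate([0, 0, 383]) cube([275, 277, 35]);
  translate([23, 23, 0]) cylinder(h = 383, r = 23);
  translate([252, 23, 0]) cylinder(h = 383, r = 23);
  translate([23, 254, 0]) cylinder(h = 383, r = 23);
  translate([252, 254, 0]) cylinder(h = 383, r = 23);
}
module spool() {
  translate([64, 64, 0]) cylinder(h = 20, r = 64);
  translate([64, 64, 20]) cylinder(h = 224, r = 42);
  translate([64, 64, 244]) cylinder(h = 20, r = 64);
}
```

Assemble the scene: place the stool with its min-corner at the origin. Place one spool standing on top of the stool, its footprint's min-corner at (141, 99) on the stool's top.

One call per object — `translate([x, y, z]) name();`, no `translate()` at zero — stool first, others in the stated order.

stool();
translate([141, 99, 418]) spool();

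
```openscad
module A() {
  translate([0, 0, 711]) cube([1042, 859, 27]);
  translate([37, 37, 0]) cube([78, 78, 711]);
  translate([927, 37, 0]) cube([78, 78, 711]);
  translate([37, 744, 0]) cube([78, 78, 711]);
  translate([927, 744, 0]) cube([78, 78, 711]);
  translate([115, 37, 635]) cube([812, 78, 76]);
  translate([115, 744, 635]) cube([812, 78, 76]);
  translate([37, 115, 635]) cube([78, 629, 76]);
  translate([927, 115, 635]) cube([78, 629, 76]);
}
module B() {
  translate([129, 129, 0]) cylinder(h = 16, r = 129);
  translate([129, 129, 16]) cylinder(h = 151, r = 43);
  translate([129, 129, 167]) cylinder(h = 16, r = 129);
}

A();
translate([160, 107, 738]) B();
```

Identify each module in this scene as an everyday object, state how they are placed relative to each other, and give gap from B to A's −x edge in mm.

The spool's min-x is at 160; the table's min-x is 0; gap = 160 mm.

A is a table. B is a spool. The spool is on top of the table. The gap from the spool to the table's −x edge is 160 mm.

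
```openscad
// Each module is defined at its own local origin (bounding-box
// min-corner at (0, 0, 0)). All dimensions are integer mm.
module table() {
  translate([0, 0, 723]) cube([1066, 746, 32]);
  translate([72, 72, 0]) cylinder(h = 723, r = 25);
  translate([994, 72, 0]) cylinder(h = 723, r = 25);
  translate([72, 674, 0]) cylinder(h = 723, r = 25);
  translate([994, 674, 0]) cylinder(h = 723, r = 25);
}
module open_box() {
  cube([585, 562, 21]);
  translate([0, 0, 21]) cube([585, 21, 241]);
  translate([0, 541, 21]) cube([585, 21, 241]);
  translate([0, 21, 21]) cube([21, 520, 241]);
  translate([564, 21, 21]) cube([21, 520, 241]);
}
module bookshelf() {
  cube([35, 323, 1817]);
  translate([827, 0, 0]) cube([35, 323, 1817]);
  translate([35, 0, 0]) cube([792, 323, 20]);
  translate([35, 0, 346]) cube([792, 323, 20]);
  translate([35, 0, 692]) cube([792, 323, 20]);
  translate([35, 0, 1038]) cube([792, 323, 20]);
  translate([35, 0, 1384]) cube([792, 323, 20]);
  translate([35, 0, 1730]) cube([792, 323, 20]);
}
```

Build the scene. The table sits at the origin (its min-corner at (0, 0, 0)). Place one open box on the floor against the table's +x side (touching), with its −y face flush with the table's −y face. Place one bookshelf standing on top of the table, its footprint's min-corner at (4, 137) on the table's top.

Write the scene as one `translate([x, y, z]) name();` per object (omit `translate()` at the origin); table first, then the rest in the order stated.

table();
translate([1066, 0, 0]) open_box();
translate([4, 137, 755]) bookshelf();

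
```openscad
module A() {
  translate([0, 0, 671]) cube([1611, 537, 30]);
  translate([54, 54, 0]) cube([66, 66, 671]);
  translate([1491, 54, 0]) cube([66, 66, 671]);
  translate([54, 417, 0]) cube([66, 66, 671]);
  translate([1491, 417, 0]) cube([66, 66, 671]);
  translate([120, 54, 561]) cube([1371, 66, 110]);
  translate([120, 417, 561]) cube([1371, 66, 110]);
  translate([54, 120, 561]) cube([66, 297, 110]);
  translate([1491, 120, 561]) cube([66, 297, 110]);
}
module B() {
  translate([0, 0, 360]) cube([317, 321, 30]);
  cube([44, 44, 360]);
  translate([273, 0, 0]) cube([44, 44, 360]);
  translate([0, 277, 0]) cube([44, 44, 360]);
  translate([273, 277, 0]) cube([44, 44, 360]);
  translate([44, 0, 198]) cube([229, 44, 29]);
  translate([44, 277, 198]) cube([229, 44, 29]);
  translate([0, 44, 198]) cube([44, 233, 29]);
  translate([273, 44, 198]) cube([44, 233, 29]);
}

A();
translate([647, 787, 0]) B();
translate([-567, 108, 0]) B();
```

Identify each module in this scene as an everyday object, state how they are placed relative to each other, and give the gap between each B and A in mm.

Each stool's nearest face is 250 mm from the table's bounding box.

A is a table. B is a stool. Two stools sit around the table at the +y, −x sides. The gap between each stool and the table is 250 mm.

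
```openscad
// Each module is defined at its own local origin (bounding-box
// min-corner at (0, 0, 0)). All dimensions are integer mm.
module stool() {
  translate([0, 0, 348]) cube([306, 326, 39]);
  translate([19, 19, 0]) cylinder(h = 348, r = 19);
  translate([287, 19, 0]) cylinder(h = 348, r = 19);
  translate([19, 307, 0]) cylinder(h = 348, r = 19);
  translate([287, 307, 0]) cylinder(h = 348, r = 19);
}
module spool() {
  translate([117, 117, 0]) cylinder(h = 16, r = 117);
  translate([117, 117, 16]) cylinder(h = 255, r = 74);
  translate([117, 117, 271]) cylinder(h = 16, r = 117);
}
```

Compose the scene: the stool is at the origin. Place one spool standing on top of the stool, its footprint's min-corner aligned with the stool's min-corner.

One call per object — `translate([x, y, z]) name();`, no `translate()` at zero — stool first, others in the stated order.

stool();
translate([0, 0, 387]) spool();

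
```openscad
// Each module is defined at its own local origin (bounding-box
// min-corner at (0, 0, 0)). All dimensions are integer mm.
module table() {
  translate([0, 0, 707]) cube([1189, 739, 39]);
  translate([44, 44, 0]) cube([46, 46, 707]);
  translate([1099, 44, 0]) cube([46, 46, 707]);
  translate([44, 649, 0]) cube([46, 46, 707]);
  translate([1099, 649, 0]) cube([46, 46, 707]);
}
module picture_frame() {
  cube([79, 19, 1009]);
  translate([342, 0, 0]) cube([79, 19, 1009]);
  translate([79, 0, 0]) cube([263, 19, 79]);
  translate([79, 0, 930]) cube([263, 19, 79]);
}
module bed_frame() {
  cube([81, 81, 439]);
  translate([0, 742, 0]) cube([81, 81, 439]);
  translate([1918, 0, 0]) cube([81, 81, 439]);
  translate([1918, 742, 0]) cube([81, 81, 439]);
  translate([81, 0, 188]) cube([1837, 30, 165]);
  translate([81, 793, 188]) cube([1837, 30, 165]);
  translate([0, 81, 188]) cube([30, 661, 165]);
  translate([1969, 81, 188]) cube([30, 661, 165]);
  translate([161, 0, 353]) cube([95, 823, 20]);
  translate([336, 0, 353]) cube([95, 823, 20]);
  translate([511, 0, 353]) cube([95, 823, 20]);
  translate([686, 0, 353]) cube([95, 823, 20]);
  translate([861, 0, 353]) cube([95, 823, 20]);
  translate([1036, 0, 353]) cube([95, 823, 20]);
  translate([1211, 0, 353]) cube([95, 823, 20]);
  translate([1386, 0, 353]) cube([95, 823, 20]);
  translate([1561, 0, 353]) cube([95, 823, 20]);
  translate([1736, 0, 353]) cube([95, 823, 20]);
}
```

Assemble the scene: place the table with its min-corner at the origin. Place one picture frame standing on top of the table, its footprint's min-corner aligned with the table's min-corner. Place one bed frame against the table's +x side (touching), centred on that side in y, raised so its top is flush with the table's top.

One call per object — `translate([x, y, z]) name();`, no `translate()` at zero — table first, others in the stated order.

table();
translate([0, 0, 746]) picture_frame();
translate([1189, -42, 307]) bed_frame();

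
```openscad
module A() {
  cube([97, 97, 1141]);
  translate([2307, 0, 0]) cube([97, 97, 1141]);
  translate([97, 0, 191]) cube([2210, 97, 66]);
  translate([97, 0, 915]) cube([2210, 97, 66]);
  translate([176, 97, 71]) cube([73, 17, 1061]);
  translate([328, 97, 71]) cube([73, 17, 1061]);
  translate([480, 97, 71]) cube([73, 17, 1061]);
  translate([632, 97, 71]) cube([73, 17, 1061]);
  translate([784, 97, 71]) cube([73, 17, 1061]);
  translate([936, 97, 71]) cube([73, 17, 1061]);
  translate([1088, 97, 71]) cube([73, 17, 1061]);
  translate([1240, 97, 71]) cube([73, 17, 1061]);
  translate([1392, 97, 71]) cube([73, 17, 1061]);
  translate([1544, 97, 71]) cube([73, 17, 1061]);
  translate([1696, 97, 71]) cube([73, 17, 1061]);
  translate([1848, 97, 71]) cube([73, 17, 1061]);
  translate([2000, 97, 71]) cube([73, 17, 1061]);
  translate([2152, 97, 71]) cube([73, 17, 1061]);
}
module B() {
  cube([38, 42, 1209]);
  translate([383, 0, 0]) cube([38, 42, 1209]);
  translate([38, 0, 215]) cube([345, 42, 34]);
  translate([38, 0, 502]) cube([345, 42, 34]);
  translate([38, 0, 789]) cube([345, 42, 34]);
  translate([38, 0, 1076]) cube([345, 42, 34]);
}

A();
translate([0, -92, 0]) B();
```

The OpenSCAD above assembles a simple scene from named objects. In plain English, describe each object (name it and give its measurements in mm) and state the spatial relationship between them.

A is a fence section. Two 97×97 mm posts, 1141 mm tall, stand on the floor with a clear span of 2210 mm between their inner faces. Two horizontal rails of 97×66 mm section span the gap between the posts with their undersides at z = 191 mm and z = 915 mm, flush with the posts' −y face. 14 pickets, each 73 mm wide, 17 mm thick and 1061 mm tall, are fixed to the +y face of the rails with their bottoms at z = 71 mm, evenly spaced across the span with equal gaps (rounded down to the nearest mm) at the −x end and between each pair — any rounding remainder accumulates at the +x end.

B is a wooden ladder with two side rails of 38×42 mm section and 1209 mm height, set 421 mm apart overall. Between them run 4 rectangular rungs (42 mm deep, 34 mm thick), front faces flush with the rails' −y face. The bottom of the first rung is 215 mm above the floor and each subsequent rung is 287 mm higher than the one below.

The ladder is on the floor beside the fence section on its −y side.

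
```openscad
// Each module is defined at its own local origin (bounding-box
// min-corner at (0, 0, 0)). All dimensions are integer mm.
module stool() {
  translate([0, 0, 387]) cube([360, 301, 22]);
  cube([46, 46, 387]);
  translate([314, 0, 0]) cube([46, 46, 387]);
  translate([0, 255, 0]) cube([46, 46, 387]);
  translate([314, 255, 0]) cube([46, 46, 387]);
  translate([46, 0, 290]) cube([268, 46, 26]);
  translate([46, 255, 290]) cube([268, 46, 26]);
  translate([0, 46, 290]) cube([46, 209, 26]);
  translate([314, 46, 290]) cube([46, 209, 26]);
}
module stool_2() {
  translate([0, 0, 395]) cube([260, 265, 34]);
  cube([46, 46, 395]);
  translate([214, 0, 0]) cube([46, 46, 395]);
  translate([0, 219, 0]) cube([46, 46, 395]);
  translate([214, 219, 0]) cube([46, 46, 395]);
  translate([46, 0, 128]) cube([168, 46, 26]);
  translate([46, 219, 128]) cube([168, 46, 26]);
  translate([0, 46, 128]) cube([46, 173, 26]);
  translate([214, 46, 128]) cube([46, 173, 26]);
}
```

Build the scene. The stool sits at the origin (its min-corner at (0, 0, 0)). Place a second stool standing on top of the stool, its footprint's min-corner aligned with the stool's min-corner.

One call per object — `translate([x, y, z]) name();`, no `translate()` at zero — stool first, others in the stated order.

stool();
translate([0, 0, 409]) stool_2();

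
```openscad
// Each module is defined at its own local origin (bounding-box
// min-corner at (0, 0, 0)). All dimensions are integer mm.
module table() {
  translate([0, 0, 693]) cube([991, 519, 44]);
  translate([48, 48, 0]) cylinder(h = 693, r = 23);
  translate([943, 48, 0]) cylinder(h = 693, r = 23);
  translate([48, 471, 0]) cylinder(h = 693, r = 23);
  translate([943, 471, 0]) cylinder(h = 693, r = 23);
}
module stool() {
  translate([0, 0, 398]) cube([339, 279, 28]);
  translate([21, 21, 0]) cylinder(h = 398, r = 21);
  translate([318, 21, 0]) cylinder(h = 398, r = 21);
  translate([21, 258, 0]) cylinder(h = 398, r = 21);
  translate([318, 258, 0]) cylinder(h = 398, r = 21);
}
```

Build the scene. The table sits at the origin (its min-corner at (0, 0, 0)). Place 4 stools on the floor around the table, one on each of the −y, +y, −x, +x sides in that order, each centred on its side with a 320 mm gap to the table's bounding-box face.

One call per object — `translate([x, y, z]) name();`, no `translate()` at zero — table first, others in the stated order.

table();
translate([326, -599, 0]) stool();
translate([326, 839, 0]) stool();
translate([-659, 120, 0]) stool();
translate([1311, 120, 0]) stool();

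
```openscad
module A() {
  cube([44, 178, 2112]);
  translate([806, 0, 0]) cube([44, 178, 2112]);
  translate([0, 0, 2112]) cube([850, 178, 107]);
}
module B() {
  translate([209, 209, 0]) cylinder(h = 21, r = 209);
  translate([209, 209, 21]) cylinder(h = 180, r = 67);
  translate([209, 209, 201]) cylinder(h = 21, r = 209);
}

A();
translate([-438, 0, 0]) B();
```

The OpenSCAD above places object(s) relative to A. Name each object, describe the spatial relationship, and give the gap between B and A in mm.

The spool's nearest face is 20 mm from the door frame's −x face.

A is a door frame. B is a spool. The spool is on the floor beside the door frame on its −x side. The gap between the spool and the door frame is 20 mm.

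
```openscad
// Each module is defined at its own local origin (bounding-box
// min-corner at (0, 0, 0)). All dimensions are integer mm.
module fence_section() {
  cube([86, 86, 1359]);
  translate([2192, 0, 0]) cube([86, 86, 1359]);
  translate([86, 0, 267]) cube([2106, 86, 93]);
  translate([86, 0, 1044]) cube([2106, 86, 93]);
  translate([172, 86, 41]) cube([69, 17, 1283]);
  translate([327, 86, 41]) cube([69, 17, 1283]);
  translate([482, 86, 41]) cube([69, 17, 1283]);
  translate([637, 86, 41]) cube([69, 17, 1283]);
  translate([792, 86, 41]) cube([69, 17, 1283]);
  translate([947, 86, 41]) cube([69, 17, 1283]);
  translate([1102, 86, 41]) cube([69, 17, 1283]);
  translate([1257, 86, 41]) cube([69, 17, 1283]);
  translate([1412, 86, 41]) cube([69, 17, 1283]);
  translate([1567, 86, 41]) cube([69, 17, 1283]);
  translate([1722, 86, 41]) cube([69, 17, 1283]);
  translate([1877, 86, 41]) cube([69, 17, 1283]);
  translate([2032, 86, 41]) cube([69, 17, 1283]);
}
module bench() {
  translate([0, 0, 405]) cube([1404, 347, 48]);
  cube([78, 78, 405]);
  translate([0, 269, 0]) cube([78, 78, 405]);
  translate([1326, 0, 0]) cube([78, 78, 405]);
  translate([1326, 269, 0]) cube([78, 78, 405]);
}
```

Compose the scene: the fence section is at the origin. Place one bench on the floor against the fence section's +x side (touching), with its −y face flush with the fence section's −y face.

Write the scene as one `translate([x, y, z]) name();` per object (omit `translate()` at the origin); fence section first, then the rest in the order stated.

fence_section();
translate([2278, 0, 0]) bench();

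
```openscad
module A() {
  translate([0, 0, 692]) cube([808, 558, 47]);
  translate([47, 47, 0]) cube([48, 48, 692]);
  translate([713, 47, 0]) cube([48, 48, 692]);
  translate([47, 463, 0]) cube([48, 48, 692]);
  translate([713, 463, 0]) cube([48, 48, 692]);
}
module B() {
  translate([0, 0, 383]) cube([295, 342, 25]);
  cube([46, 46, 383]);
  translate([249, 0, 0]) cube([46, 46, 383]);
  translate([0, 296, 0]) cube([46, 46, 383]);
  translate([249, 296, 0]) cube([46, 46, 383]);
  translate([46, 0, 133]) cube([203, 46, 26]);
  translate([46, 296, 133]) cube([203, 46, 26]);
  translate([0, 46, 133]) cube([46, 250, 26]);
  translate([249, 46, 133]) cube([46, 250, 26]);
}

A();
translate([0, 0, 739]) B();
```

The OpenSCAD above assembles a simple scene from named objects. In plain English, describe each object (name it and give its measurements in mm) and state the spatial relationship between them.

A is a rectangular dining table. The top is 808×558×47 mm with its upper surface at z = 739 mm. It stands on four 48×48 mm square legs, each inset 47 mm from the nearest pair of top edges, running from the floor to the underside of the top.

B is a four-legged stool. The seat is 295×342 mm, 25 mm thick, top at z = 408 mm. It stands on four square legs, each 46×46 mm in cross-section, from z = 0 to the seat underside, each flush with a corner of the seat. Four stretchers, 46 mm wide and 26 mm tall, connect adjacent legs with their undersides at z = 133 mm, each running between the inner faces of the legs it joins and aligned with the legs' outer faces on the other axis.

The stool is on top of the table.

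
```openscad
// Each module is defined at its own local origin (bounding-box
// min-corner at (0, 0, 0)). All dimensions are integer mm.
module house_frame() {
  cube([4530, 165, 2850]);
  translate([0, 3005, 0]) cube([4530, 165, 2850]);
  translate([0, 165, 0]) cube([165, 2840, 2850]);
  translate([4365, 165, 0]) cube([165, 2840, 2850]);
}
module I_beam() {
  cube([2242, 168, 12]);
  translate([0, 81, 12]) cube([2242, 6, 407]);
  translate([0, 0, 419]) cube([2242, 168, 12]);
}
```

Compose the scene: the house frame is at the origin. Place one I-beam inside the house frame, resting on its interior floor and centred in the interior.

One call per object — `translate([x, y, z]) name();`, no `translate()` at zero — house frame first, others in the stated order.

house_frame();
translate([1144, 1501, 0]) I_beam();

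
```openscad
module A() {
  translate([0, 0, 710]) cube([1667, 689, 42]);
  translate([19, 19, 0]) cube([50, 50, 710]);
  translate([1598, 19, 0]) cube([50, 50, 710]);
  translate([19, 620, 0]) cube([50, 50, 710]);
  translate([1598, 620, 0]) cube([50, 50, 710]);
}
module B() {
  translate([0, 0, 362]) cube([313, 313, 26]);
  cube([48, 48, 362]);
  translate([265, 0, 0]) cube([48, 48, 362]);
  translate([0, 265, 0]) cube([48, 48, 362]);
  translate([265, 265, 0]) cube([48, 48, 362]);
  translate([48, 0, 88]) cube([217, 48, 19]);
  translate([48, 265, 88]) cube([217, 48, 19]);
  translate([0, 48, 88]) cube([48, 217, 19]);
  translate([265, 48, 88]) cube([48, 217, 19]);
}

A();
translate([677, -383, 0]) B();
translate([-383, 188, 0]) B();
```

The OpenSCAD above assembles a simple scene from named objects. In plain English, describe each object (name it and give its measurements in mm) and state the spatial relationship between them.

A is a table: top 1667 mm (x) × 689 mm (y), 42 mm thick, upper face at z = 752 mm, on four 50×50 mm square legs, each inset 19 mm from the nearest pair of top edges, running from z = 0 to the bottom of the top.

B is a four-legged stool. The seat is 313×313 mm, 26 mm thick, top at z = 388 mm. It stands on four square legs, each 48×48 mm in cross-section, from z = 0 to the seat underside, each flush with a corner of the seat. Four stretchers, 48 mm wide and 19 mm tall, connect adjacent legs with their undersides at z = 88 mm, each running between the inner faces of the legs it joins and aligned with the legs' outer faces on the other axis.

Two stools sit around the table at the −y, −x sides.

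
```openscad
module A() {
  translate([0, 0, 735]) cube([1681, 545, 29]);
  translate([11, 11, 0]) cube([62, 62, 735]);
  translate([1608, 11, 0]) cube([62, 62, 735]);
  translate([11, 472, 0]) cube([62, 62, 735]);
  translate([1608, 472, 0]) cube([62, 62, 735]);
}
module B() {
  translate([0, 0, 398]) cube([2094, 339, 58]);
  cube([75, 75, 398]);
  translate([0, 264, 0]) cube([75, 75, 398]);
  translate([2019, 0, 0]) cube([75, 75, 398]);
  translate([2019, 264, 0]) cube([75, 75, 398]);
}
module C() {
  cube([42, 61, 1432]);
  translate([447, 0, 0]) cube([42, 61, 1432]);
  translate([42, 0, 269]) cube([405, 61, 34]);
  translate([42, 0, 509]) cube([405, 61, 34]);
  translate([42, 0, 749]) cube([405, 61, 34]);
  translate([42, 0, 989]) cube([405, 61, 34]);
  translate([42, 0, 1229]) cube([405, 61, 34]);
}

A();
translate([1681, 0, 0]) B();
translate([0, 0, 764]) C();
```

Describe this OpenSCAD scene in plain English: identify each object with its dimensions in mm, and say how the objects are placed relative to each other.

A is a table: top 1681 mm (x) × 545 mm (y), 29 mm thick, upper face at z = 764 mm, on four 62×62 mm square legs, each inset 11 mm from the nearest pair of top edges, running from z = 0 to the bottom of the top.

B is a long wooden bench with a 2094 mm (x) × 339 mm (y) seat, 58 mm thick, its top surface 456 mm above the floor. Four 75 mm square legs at the seat corners, flush with the edges, run from z = 0 to the seat underside.

C is a wooden ladder with two side rails of 42×61 mm section and 1432 mm height, set 489 mm apart overall. Between them run 5 rectangular rungs (61 mm deep, 34 mm thick), front faces flush with the rails' −y face. The bottom of the first rung is 269 mm above the floor and each subsequent rung is 240 mm higher than the one below.

The bench is against the table's +x side, with their −y faces flush. The ladder is on top of the table.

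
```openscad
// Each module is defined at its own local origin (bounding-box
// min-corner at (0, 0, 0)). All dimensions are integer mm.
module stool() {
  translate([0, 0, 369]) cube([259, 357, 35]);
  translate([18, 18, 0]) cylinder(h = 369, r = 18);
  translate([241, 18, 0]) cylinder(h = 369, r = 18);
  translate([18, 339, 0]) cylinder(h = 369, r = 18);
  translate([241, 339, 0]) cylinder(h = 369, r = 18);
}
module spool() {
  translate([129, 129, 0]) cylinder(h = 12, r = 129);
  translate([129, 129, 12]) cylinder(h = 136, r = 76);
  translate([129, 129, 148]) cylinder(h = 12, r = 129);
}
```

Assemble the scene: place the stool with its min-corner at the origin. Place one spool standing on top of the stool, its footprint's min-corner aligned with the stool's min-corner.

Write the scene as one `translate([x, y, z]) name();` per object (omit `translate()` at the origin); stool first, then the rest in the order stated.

stool();
translate([0, 0, 404]) spool();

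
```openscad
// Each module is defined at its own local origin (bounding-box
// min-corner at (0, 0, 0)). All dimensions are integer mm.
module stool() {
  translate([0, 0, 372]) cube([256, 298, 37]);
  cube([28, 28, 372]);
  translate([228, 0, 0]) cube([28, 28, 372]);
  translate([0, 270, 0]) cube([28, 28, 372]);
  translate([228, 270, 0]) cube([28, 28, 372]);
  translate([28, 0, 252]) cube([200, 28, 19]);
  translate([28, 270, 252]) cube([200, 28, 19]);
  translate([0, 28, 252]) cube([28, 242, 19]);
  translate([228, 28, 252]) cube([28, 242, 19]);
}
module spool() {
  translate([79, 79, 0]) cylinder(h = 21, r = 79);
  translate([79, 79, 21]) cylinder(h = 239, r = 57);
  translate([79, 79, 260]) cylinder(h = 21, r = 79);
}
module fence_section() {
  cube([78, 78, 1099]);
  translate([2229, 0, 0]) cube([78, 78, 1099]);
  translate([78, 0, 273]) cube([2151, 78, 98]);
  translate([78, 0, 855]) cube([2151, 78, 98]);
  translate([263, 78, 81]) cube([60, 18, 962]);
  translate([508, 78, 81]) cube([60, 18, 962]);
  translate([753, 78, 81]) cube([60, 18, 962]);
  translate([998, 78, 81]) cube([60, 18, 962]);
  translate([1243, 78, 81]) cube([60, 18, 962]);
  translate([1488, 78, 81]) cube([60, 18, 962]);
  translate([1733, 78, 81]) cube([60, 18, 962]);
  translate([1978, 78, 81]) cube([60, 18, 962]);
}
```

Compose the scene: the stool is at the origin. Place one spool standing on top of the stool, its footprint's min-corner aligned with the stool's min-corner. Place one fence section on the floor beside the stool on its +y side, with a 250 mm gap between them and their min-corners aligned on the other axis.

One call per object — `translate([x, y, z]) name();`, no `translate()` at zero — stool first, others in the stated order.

stool();
translate([0, 0, 409]) spool();
translate([0, 548, 0]) fence_section();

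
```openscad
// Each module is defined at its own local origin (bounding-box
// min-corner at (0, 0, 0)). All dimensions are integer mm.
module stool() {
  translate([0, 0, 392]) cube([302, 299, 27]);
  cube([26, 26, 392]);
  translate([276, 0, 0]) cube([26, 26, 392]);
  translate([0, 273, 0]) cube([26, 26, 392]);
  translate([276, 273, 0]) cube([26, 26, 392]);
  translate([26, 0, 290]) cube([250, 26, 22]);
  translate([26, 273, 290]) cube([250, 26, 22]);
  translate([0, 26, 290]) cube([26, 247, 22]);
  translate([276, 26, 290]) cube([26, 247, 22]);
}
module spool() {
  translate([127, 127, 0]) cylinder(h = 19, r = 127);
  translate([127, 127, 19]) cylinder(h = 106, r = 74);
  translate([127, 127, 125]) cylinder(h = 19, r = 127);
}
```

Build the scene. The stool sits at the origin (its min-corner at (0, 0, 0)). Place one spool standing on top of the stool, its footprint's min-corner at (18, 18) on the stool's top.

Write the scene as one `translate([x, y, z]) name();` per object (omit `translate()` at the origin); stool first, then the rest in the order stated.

stool();
translate([18, 18, 419]) spool();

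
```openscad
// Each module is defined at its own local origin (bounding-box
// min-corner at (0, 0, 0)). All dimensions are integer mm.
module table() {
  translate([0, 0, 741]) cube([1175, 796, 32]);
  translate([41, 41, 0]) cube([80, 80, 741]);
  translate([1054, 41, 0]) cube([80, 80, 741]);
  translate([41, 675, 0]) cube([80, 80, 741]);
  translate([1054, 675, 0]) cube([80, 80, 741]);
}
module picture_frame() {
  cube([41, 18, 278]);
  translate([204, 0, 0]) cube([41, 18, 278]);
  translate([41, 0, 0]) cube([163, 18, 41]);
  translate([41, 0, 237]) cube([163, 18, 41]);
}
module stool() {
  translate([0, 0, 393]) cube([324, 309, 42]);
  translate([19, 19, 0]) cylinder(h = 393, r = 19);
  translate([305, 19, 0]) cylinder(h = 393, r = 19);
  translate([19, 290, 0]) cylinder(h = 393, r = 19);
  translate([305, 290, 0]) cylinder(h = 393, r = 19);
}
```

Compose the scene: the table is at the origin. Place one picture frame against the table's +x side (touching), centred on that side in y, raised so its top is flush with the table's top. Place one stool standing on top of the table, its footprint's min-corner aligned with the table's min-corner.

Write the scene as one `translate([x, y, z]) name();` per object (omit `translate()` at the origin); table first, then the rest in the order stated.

table();
translate([1175, 389, 495]) picture_frame();
translate([0, 0, 773]) stool();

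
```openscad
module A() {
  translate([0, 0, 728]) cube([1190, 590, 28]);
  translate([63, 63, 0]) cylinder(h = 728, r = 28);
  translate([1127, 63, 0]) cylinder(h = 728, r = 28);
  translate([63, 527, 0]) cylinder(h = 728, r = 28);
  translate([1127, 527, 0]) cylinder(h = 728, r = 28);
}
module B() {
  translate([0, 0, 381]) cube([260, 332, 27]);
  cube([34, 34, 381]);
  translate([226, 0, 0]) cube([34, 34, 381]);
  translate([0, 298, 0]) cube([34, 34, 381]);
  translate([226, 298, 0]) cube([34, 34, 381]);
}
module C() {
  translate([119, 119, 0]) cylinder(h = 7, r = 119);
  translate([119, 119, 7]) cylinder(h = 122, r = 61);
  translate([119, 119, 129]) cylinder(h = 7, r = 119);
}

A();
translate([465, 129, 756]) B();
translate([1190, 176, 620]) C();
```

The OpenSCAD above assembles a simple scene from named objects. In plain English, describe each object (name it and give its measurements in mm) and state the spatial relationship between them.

A is a rectangular dining table. The top is 1190×590×28 mm with its upper surface at z = 756 mm. It stands on four round legs of 56 mm diameter, each leg's bounding box inset 35 mm from the nearest pair of top edges, running from the floor to the underside of the top.

B is a four-legged stool. The seat is a 260×332×27 mm slab whose top surface is at z = 408 mm; four square legs, each 34×34 mm in cross-section, run from the floor (z = 0) to the underside of the seat, each flush with a corner of the seat.

C is a spool: two coaxial disc flanges of radius 119 mm and thickness 7 mm, joined by a core cylinder of radius 61 mm and height 122 mm. The lower flange rests on z = 0 and the three cylinders share a vertical axis.

The stool is on top of the table, centred. The spool is beside the table with their tops flush at z = 756.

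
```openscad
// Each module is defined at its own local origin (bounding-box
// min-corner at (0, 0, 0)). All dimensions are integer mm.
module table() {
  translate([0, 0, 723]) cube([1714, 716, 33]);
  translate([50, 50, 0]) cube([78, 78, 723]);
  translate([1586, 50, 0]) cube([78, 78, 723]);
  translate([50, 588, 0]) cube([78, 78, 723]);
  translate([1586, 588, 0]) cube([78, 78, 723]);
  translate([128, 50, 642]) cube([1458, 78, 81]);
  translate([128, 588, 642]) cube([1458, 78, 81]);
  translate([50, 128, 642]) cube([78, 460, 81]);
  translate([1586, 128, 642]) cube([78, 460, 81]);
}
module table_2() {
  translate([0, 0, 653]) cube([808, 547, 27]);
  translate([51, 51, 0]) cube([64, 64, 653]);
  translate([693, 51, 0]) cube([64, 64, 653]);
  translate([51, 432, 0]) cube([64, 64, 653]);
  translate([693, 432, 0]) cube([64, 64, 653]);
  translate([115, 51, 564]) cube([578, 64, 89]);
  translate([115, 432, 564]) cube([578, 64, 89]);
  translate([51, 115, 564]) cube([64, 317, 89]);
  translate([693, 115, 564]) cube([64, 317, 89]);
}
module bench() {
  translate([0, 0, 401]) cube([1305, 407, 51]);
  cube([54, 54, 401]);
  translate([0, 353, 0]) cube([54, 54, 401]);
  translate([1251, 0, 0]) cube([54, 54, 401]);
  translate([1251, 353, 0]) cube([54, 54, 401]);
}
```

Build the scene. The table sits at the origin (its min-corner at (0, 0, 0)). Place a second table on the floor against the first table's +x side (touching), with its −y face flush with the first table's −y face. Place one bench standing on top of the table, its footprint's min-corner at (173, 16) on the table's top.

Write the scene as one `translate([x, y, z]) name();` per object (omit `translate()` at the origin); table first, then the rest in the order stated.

table();
translate([1714, 0, 0]) table_2();
translate([173, 16, 756]) bench();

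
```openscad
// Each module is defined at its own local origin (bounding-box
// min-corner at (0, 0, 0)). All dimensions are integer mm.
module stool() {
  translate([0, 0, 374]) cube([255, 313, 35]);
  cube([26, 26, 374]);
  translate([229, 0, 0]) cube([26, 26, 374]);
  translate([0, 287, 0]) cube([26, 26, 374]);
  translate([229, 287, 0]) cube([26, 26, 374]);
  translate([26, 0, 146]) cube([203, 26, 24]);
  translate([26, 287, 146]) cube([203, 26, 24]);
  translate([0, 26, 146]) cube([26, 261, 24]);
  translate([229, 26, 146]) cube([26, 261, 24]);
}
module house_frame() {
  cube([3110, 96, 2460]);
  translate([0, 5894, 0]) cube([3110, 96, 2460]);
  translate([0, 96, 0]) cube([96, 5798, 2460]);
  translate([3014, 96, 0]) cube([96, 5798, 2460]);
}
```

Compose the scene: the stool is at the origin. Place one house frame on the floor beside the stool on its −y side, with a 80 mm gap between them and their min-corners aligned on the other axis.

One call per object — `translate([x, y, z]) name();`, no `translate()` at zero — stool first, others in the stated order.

stool();
translate([0, -6070, 0]) house_frame();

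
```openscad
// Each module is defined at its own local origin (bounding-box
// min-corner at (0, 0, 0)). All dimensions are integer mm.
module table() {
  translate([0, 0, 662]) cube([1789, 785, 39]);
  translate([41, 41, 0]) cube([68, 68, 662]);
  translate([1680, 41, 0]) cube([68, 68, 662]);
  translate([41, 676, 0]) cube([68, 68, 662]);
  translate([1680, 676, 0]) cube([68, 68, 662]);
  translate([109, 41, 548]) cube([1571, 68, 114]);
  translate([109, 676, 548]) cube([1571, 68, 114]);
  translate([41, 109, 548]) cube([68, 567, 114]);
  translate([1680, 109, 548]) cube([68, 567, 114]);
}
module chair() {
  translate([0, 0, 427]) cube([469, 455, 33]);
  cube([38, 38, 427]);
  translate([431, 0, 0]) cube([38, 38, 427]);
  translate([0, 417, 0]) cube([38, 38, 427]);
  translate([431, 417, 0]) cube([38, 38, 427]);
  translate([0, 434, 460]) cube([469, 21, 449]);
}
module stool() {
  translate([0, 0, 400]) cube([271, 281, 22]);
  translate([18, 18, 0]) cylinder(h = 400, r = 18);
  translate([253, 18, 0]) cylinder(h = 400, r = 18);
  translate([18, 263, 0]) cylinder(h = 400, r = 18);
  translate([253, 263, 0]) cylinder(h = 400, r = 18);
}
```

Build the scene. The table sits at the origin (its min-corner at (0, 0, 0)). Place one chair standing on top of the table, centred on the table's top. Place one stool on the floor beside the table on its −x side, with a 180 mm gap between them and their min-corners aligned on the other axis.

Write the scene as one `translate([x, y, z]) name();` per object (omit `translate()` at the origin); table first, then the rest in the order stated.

table();
translate([660, 165, 701]) chair();
translate([-451, 0, 0]) stool();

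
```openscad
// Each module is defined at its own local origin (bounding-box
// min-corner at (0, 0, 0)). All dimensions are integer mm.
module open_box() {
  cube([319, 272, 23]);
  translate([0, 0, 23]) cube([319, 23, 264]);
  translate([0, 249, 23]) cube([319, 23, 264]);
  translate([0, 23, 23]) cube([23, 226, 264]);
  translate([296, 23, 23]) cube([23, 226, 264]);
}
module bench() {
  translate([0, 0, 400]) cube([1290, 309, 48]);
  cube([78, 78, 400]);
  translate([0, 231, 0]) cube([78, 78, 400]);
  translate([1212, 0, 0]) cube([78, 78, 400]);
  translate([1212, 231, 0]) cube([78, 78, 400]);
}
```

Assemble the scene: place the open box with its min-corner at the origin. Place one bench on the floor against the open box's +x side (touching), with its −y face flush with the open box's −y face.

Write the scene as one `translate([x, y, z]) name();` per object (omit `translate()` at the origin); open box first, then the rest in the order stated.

open_box();
translate([319, 0, 0]) bench();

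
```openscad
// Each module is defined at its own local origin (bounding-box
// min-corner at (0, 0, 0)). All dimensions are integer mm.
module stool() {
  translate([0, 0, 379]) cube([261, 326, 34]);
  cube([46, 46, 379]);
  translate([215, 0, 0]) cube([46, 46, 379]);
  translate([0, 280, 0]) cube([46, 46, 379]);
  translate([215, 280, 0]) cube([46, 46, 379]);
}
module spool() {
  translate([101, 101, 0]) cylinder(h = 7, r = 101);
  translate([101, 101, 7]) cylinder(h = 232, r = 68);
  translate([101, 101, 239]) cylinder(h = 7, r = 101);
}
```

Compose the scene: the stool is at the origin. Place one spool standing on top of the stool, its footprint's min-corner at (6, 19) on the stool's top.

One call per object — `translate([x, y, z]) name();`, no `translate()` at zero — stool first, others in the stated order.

stool();
translate([6, 19, 413]) spool();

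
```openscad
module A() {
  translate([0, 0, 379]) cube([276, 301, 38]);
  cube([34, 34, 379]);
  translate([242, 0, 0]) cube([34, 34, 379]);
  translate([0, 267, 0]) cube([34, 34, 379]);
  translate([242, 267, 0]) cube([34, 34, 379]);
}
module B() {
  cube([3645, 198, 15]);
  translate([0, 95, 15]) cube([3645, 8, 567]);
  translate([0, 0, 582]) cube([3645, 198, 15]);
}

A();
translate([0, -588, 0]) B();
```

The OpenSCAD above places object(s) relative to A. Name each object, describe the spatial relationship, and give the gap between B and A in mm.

A is a stool. B is an I-beam. The I-beam is on the floor beside the stool on its −y side. The gap between the I-beam and the stool is 390 mm.

The I-beam's nearest face is 390 mm from the stool's −y face.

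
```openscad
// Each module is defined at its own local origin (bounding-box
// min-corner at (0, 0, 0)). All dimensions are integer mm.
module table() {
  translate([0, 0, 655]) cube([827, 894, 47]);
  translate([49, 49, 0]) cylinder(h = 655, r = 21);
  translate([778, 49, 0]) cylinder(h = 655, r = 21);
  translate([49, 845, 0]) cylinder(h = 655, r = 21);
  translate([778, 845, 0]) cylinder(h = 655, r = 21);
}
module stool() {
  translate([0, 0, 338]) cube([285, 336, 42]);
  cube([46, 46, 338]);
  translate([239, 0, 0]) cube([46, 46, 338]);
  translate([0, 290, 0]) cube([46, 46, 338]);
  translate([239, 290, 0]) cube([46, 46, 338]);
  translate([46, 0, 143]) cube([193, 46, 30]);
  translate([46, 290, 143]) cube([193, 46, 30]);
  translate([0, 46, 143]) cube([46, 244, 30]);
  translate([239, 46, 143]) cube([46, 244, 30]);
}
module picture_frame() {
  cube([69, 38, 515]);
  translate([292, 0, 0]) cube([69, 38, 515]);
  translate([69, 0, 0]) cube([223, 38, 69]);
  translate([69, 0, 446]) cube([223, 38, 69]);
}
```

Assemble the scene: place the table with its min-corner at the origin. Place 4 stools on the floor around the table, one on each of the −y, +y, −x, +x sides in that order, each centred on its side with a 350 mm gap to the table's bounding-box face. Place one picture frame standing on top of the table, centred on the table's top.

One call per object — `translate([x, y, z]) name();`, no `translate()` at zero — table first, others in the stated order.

table();
translate([271, -686, 0]) stool();
translate([271, 1244, 0]) stool();
translate([-635, 279, 0]) stool();
translate([1177, 279, 0]) stool();
translate([233, 428, 702]) picture_frame();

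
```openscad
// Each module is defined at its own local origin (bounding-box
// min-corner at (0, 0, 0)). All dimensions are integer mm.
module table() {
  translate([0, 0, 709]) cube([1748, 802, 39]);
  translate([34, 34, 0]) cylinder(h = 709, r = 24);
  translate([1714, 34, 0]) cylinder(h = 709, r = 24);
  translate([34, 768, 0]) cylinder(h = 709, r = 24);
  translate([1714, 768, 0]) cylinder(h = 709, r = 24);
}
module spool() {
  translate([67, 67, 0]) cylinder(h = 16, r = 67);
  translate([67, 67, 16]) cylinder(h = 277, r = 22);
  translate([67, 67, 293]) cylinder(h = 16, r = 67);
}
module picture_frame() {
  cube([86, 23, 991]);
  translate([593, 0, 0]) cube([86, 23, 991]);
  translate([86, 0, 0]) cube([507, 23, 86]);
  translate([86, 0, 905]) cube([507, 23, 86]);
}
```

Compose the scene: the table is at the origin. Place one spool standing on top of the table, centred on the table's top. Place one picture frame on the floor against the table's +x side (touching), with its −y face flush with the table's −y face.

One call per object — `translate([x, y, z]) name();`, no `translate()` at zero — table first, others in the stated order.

table();
translate([807, 334, 748]) spool();
translate([1748, 0, 0]) picture_frame();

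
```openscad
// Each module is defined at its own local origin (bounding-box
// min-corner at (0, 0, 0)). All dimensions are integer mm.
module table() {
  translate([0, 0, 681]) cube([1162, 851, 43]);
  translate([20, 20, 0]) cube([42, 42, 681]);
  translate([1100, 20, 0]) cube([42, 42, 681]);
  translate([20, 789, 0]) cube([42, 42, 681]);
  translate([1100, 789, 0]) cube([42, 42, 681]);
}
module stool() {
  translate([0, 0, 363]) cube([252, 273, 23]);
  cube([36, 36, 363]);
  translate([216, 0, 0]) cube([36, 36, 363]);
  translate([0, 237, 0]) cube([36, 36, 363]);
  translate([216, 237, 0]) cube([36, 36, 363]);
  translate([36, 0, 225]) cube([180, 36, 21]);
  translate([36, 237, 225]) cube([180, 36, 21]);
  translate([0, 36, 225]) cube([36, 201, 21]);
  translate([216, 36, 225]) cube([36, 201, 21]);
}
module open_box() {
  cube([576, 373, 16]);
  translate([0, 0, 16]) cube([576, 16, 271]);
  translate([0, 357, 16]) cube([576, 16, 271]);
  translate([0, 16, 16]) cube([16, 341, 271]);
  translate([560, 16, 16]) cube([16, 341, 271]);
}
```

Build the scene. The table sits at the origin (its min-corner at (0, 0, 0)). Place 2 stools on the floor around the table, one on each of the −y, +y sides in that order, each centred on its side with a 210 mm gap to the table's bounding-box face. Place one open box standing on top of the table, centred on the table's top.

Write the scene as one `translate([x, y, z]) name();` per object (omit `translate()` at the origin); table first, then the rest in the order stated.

table();
translate([455, -483, 0]) stool();
translate([455, 1061, 0]) stool();
translate([293, 239, 724]) open_box();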